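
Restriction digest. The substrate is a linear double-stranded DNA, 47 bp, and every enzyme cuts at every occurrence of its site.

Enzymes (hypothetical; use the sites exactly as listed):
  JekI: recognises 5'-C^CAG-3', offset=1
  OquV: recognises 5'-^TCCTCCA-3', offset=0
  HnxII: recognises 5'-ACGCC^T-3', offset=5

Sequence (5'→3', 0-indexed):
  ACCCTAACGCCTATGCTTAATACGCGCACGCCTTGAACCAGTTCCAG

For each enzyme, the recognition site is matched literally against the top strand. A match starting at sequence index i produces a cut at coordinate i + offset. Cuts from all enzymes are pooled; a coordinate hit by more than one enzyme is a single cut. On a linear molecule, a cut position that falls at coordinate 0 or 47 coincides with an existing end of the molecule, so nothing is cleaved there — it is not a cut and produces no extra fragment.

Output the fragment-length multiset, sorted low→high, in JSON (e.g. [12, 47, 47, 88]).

[3,6,6,11,21]

Scan for sites:
  JekI (CCAG, off=1): starts [37, 43] → cuts [38, 44]
  OquV (TCCTCCA, off=0): no sites
  HnxII (ACGCCT, off=5): starts [6, 27] → cuts [11, 32]

Pooled cuts: [11, 32, 38, 44]

Fragments:
  [0,11): 11 bp
  [11,32): 21 bp
  [32,38): 6 bp
  [38,44): 6 bp
  [44,47): 3 bp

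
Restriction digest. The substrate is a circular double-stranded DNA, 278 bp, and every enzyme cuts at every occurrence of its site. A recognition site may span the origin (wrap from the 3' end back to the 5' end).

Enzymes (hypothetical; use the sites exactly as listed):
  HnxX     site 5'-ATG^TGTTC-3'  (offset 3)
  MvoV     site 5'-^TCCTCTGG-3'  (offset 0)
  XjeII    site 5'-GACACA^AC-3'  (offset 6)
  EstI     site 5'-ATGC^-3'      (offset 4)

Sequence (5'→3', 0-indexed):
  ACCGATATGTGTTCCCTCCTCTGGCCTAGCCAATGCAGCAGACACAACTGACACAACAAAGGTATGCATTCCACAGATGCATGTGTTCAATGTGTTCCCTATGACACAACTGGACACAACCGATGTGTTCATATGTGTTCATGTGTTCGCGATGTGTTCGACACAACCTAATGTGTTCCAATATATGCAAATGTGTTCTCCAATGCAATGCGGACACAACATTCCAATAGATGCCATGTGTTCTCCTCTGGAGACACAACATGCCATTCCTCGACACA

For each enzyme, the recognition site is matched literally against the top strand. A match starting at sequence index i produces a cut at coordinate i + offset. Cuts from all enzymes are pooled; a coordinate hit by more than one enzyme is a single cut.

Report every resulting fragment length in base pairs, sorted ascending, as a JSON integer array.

[3,4,5,5,5,6,7,7,7,8,8,9,9,9,10,10,10,11,11,12,13,13,14,15,15,16,16,20]

Site scan:
  HnxX (ATGTGTTC, off=3): starts [6, 80, 89, 122, 132, 140, 151, 170, 190, 235] → cuts [9, 83, 92, 125, 135, 143, 154, 173, 193, 238]
  MvoV (TCCTCTGG, off=0): starts [16, 243] → cuts [16, 243]
  XjeII (GACACAAC, off=6): starts [40, 49, 102, 112, 159, 212, 252, 272] → cuts [0, 46, 55, 108, 118, 165, 218, 258]
  EstI (ATGC, off=4): starts [32, 63, 76, 184, 202, 207, 230, 260] → cuts [36, 67, 80, 188, 206, 211, 234, 264]

All cut coordinates (distinct, sorted): [0, 9, 16, 36, 46, 55, 67, 80, 83, 92, 108, 118, 125, 135, 143, 154, 165, 173, 188, 193, 206, 211, 218, 234, 238, 243, 258, 264]

Fragments:
  0→9: 9 bp
  9→16: 7 bp
  16→36: 20 bp
  36→46: 10 bp
  46→55: 9 bp
  55→67: 12 bp
  67→80: 13 bp
  80→83: 3 bp
  83→92: 9 bp
  92→108: 16 bp
  108→118: 10 bp
  118→125: 7 bp
  125→135: 10 bp
  135→143: 8 bp
  143→154: 11 bp
  154→165: 11 bp
  165→173: 8 bp
  173→188: 15 bp
  188→193: 5 bp
  193→206: 13 bp
  206→211: 5 bp
  211→218: 7 bp
  218→234: 16 bp
  234→238: 4 bp
  238→243: 5 bp
  243→258: 15 bp
  258→264: 6 bp
  264→0 (wrap): 278-264+0 = 14 bp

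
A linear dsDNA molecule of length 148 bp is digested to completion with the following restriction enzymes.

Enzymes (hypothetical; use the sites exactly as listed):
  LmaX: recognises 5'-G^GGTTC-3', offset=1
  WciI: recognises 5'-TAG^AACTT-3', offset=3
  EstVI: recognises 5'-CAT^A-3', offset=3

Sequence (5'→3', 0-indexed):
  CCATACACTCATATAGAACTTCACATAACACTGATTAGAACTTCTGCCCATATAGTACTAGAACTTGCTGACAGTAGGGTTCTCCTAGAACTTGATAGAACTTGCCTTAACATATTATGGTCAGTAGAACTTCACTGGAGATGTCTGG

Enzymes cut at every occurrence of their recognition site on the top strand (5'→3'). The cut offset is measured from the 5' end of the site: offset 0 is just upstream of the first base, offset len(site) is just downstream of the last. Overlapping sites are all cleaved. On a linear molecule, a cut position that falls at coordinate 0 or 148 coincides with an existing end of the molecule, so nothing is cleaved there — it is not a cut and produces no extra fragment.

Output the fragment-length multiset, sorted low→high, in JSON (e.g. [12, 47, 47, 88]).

Per-enzyme occurrences:
  LmaX GGGTTC/1: at [76] ⇒ [77]
  WciI TAGAACTT/3: at [13, 35, 58, 85, 95, 124] ⇒ [16, 38, 61, 88, 98, 127]
  EstVI CATA/3: at [1, 9, 23, 48, 110] ⇒ [4, 12, 26, 51, 113]

Pooled cuts: [4, 12, 16, 26, 38, 51, 61, 77, 88, 98, 113, 127]

Fragments:
  [0,4): 4 bp
  [4,12): 8 bp
  [12,16): 4 bp
  [16,26): 10 bp
  [26,38): 12 bp
  [38,51): 13 bp
  [51,61): 10 bp
  [61,77): 16 bp
  [77,88): 11 bp
  [88,98): 10 bp
  [98,113): 15 bp
  [113,127): 14 bp
  [127,148): 21 bp

[4,4,8,10,10,10,11,12,13,14,15,16,21]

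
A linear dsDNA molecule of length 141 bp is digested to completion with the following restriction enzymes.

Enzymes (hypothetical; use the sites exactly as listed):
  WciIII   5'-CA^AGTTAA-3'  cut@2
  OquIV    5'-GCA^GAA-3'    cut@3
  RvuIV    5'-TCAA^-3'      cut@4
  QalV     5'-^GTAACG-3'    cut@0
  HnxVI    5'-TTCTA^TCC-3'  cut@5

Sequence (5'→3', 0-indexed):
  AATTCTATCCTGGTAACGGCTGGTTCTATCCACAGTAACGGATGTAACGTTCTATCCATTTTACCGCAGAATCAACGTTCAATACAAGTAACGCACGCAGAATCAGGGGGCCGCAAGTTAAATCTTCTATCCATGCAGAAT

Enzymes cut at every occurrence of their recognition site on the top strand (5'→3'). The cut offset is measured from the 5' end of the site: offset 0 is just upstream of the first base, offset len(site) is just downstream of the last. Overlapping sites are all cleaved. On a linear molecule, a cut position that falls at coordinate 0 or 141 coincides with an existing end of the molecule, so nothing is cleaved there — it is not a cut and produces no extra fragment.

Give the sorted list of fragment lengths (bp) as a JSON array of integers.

Per-enzyme occurrences:
  WciIII CAAGTTAA/2: at [113] ⇒ [115]
  OquIV GCAGAA/3: at [65, 96, 134] ⇒ [68, 99, 137]
  RvuIV TCAA/4: at [71, 78] ⇒ [75, 82]
  QalV GTAACG/0: at [12, 34, 43, 87] ⇒ [12, 34, 43, 87]
  HnxVI TTCTATCC/5: at [2, 23, 49, 124] ⇒ [7, 28, 54, 129]

Pooled cuts: [7, 12, 28, 34, 43, 54, 68, 75, 82, 87, 99, 115, 129, 137]

Fragment lengths:
  [0,7): 7 bp
  [7,12): 5 bp
  [12,28): 16 bp
  [28,34): 6 bp
  [34,43): 9 bp
  [43,54): 11 bp
  [54,68): 14 bp
  [68,75): 7 bp
  [75,82): 7 bp
  [82,87): 5 bp
  [87,99): 12 bp
  [99,115): 16 bp
  [115,129): 14 bp
  [129,137): 8 bp
  [137,141): 4 bp

[4,5,5,6,7,7,7,8,9,11,12,14,14,16,16]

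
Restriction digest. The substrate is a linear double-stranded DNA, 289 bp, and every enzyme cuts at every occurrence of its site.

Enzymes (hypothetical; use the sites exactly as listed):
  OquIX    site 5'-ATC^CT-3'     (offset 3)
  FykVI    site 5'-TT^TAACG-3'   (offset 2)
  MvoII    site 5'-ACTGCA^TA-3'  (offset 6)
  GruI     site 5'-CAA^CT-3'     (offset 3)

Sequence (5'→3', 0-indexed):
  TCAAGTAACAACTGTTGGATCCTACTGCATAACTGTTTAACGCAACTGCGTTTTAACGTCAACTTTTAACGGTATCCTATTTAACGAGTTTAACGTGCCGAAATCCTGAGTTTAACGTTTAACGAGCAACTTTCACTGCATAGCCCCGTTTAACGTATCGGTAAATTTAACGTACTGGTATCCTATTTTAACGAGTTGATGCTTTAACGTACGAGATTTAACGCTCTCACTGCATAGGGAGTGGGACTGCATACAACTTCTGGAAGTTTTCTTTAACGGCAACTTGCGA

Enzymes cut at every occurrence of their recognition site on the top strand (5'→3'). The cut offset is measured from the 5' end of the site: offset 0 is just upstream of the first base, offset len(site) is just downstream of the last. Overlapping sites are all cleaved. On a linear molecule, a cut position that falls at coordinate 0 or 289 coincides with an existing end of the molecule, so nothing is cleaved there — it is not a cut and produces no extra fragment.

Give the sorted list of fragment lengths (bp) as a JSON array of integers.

[4,5,5,6,7,7,7,8,8,8,8,9,9,9,10,10,10,10,11,11,14,15,15,16,16,17,17,17]

Scan for sites:
  OquIX ATCCT/3: at [18, 73, 102, 179] ⇒ [21, 76, 105, 182]
  FykVI TTTAACG/2: at [35, 51, 64, 79, 88, 110, 117, 148, 165, 186, 202, 216, 271] ⇒ [37, 53, 66, 81, 90, 112, 119, 150, 167, 188, 204, 218, 273]
  MvoII ACTGCATA/6: at [23, 134, 228, 245] ⇒ [29, 140, 234, 251]
  GruI CAACT/3: at [8, 42, 59, 126, 253, 279] ⇒ [11, 45, 62, 129, 256, 282]

All cut coordinates (distinct, sorted): [11, 21, 29, 37, 45, 53, 62, 66, 76, 81, 90, 105, 112, 119, 129, 140, 150, 167, 182, 188, 204, 218, 234, 251, 256, 273, 282]

Fragment lengths:
  [0,11): 11 bp
  [11,21): 10 bp
  [21,29): 8 bp
  [29,37): 8 bp
  [37,45): 8 bp
  [45,53): 8 bp
  [53,62): 9 bp
  [62,66): 4 bp
  [66,76): 10 bp
  [76,81): 5 bp
  [81,90): 9 bp
  [90,105): 15 bp
  [105,112): 7 bp
  [112,119): 7 bp
  [119,129): 10 bp
  [129,140): 11 bp
  [140,150): 10 bp
  [150,167): 17 bp
  [167,182): 15 bp
  [182,188): 6 bp
  [188,204): 16 bp
  [204,218): 14 bp
  [218,234): 16 bp
  [234,251): 17 bp
  [251,256): 5 bp
  [256,273): 17 bp
  [273,282): 9 bp
  [282,289): 7 bp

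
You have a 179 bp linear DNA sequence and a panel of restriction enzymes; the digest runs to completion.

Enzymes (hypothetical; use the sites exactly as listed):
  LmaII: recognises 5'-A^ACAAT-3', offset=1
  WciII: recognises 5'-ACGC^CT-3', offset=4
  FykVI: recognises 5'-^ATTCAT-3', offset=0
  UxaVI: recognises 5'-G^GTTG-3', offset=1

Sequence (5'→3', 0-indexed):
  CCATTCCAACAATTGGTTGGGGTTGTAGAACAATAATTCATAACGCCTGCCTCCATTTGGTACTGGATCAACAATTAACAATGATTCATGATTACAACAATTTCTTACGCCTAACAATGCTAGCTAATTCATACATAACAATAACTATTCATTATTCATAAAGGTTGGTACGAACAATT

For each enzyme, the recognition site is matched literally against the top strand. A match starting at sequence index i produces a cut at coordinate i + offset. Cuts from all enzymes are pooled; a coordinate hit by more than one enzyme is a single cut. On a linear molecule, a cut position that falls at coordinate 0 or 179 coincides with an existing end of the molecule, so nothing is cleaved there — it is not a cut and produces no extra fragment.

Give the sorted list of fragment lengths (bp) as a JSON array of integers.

Per-enzyme occurrences:
  LmaII (AACAAT, off=1): starts [7, 28, 69, 76, 95, 112, 136, 172] → cuts [8, 29, 70, 77, 96, 113, 137, 173]
  WciII (ACGCCT, off=4): starts [42, 106] → cuts [46, 110]
  FykVI (ATTCAT, off=0): starts [35, 83, 126, 146, 153] → cuts [35, 83, 126, 146, 153]
  UxaVI (GGTTG, off=1): starts [14, 20, 162] → cuts [15, 21, 163]

Pooled cuts: [8, 15, 21, 29, 35, 46, 70, 77, 83, 96, 110, 113, 126, 137, 146, 153, 163, 173]

Fragments:
  [0,8): 8 bp
  [8,15): 7 bp
  [15,21): 6 bp
  [21,29): 8 bp
  [29,35): 6 bp
  [35,46): 11 bp
  [46,70): 24 bp
  [70,77): 7 bp
  [77,83): 6 bp
  [83,96): 13 bp
  [96,110): 14 bp
  [110,113): 3 bp
  [113,126): 13 bp
  [126,137): 11 bp
  [137,146): 9 bp
  [146,153): 7 bp
  [153,163): 10 bp
  [163,173): 10 bp
  [173,179): 6 bp

[3,6,6,6,6,7,7,7,8,8,9,10,10,11,11,13,13,14,24]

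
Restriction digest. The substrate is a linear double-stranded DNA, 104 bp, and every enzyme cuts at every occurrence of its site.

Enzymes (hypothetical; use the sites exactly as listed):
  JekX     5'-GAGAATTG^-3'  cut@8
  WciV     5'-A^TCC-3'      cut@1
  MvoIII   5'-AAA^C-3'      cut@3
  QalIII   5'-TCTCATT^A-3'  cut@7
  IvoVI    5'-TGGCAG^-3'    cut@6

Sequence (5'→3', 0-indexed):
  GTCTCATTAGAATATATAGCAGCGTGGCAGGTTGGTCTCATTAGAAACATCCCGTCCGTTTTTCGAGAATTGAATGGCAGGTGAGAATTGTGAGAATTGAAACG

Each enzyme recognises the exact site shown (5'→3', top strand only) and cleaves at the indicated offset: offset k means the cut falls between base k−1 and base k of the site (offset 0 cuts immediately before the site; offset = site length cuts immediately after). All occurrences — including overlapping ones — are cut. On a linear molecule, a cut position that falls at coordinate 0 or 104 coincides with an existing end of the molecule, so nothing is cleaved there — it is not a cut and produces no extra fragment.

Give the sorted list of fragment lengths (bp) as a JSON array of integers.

[2,2,3,5,8,8,9,10,12,22,23]

Scan for sites:
  JekX (GAGAATTG, off=8): starts [64, 82, 91] → cuts [72, 90, 99]
  WciV (ATCC, off=1): starts [48] → cuts [49]
  MvoIII (AAAC, off=3): starts [44, 99] → cuts [47, 102]
  QalIII (TCTCATTA, off=7): starts [1, 35] → cuts [8, 42]
  IvoVI (TGGCAG, off=6): starts [24, 74] → cuts [30, 80]

Pooled cuts: [8, 30, 42, 47, 49, 72, 80, 90, 99, 102]

Fragment lengths:
  [0,8): 8 bp
  [8,30): 22 bp
  [30,42): 12 bp
  [42,47): 5 bp
  [47,49): 2 bp
  [49,72): 23 bp
  [72,80): 8 bp
  [80,90): 10 bp
  [90,99): 9 bp
  [99,102): 3 bp
  [102,104): 2 bp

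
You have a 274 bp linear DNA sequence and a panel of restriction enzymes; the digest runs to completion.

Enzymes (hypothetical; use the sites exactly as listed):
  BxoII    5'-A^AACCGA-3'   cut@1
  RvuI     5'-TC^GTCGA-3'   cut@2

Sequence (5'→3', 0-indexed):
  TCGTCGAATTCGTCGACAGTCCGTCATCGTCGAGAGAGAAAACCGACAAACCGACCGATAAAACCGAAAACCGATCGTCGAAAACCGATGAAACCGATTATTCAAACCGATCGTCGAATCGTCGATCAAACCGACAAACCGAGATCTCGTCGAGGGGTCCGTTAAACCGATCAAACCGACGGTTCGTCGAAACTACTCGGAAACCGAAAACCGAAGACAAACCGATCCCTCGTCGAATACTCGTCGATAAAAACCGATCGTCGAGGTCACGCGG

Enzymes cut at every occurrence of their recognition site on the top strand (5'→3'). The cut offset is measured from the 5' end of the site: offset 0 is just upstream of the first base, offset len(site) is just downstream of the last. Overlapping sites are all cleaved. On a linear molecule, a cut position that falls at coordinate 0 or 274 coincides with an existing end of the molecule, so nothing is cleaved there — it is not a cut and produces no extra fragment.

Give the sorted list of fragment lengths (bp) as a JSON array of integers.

[2,6,7,7,8,8,8,8,8,8,8,9,9,9,9,11,11,12,12,12,12,13,13,15,16,16,17]

Scan for sites:
  BxoII (AAACCGA, off=1): starts [39, 47, 60, 67, 81, 90, 103, 127, 135, 163, 172, 200, 207, 218, 250] → cuts [40, 48, 61, 68, 82, 91, 104, 128, 136, 164, 173, 201, 208, 219, 251]
  RvuI (TCGTCGA, off=2): starts [0, 9, 26, 74, 110, 118, 146, 183, 229, 240, 257] → cuts [2, 11, 28, 76, 112, 120, 148, 185, 231, 242, 259]

All cut coordinates (distinct, sorted): [2, 11, 28, 40, 48, 61, 68, 76, 82, 91, 104, 112, 120, 128, 136, 148, 164, 173, 185, 201, 208, 219, 231, 242, 251, 259]

Fragment lengths:
  [0,2): 2 bp
  [2,11): 9 bp
  [11,28): 17 bp
  [28,40): 12 bp
  [40,48): 8 bp
  [48,61): 13 bp
  [61,68): 7 bp
  [68,76): 8 bp
  [76,82): 6 bp
  [82,91): 9 bp
  [91,104): 13 bp
  [104,112): 8 bp
  [112,120): 8 bp
  [120,128): 8 bp
  [128,136): 8 bp
  [136,148): 12 bp
  [148,164): 16 bp
  [164,173): 9 bp
  [173,185): 12 bp
  [185,201): 16 bp
  [201,208): 7 bp
  [208,219): 11 bp
  [219,231): 12 bp
  [231,242): 11 bp
  [242,251): 9 bp
  [251,259): 8 bp
  [259,274): 15 bp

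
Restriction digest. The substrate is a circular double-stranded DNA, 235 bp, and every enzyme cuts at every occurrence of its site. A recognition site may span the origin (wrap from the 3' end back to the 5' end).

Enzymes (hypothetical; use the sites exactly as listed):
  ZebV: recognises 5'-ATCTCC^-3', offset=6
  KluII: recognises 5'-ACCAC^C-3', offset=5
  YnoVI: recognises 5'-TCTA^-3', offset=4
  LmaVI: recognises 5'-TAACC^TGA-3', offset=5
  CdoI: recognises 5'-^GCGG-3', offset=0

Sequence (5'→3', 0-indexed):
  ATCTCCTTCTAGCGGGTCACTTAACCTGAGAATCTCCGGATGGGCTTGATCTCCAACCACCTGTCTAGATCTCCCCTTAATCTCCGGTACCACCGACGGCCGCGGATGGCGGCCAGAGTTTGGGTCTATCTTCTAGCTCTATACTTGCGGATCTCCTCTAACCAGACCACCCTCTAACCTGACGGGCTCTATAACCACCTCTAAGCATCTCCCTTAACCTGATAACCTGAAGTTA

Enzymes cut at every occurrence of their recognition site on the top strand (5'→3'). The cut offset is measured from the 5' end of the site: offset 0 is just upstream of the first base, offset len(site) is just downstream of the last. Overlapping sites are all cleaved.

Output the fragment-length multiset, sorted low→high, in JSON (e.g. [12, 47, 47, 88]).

Site scan:
  ZebV ATCTCC/6: at [0, 31, 48, 68, 79, 150, 206] ⇒ [6, 37, 54, 74, 85, 156, 212]
  KluII ACCACC/5: at [55, 88, 165, 193] ⇒ [60, 93, 170, 198]
  YnoVI TCTA/4: at [7, 63, 124, 131, 137, 156, 172, 187, 199] ⇒ [11, 67, 128, 135, 141, 160, 176, 191, 203]
  LmaVI TAACCTGA/5: at [21, 174, 214, 222] ⇒ [26, 179, 219, 227]
  CdoI GCGG/0: at [11, 101, 108, 146] ⇒ [11, 101, 108, 146]

All cut coordinates (distinct, sorted): [6, 11, 26, 37, 54, 60, 67, 74, 85, 93, 101, 108, 128, 135, 141, 146, 156, 160, 170, 176, 179, 191, 198, 203, 212, 219, 227]

Fragment lengths:
  6→11: 5 bp
  11→26: 15 bp
  26→37: 11 bp
  37→54: 17 bp
  54→60: 6 bp
  60→67: 7 bp
  67→74: 7 bp
  74→85: 11 bp
  85→93: 8 bp
  93→101: 8 bp
  101→108: 7 bp
  108→128: 20 bp
  128→135: 7 bp
  135→141: 6 bp
  141→146: 5 bp
  146→156: 10 bp
  156→160: 4 bp
  160→170: 10 bp
  170→176: 6 bp
  176→179: 3 bp
  179→191: 12 bp
  191→198: 7 bp
  198→203: 5 bp
  203→212: 9 bp
  212→219: 7 bp
  219→227: 8 bp
  227→6 (wrap): 235-227+6 = 14 bp

[3,4,5,5,5,6,6,6,7,7,7,7,7,7,8,8,8,9,10,10,11,11,12,14,15,17,20]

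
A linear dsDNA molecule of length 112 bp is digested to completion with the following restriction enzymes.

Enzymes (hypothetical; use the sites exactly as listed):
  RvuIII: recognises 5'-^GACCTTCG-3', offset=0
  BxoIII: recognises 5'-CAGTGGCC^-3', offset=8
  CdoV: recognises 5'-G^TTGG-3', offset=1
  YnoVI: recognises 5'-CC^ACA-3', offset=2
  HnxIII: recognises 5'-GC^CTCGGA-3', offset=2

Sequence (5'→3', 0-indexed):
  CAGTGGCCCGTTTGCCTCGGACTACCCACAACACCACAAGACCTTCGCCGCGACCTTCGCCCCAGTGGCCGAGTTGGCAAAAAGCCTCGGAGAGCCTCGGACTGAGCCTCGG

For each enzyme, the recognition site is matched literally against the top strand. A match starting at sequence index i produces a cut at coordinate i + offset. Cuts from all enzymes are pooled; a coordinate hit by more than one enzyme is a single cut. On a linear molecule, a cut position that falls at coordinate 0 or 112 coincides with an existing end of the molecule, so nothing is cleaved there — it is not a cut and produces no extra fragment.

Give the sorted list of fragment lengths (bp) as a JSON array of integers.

[3,4,7,8,8,10,12,12,12,17,19]

Scan for sites:
  RvuIII GACCTTCG/0: at [39, 51] ⇒ [39, 51]
  BxoIII CAGTGGCC/8: at [0, 62] ⇒ [8, 70]
  CdoV GTTGG/1: at [72] ⇒ [73]
  YnoVI CCACA/2: at [25, 33] ⇒ [27, 35]
  HnxIII GCCTCGGA/2: at [13, 83, 93] ⇒ [15, 85, 95]

All cut coordinates (distinct, sorted): [8, 15, 27, 35, 39, 51, 70, 73, 85, 95]

Fragments:
  [0,8): 8 bp
  [8,15): 7 bp
  [15,27): 12 bp
  [27,35): 8 bp
  [35,39): 4 bp
  [39,51): 12 bp
  [51,70): 19 bp
  [70,73): 3 bp
  [73,85): 12 bp
  [85,95): 10 bp
  [95,112): 17 bp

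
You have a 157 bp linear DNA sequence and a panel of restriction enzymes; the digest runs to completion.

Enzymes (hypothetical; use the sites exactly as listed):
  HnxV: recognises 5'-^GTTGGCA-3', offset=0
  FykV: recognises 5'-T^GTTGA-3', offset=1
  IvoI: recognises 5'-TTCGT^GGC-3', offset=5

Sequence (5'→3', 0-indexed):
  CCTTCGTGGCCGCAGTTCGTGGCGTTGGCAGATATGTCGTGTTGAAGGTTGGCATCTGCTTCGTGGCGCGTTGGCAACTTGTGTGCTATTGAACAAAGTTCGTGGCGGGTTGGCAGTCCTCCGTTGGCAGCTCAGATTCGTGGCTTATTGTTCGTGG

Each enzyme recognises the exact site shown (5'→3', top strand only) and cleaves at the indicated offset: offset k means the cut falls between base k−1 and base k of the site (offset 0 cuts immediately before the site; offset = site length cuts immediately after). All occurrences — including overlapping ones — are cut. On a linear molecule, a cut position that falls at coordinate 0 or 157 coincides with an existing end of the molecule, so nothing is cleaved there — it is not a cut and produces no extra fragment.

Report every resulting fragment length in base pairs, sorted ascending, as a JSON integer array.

Site scan:
  HnxV GTTGGCA/0: at [23, 47, 69, 108, 122] ⇒ [23, 47, 69, 108, 122]
  FykV TGTTGA/1: at [39] ⇒ [40]
  IvoI TTCGTGGC/5: at [2, 15, 59, 98, 136] ⇒ [7, 20, 64, 103, 141]

Pooled cuts: [7, 20, 23, 40, 47, 64, 69, 103, 108, 122, 141]

Fragment lengths:
  [0,7): 7 bp
  [7,20): 13 bp
  [20,23): 3 bp
  [23,40): 17 bp
  [40,47): 7 bp
  [47,64): 17 bp
  [64,69): 5 bp
  [69,103): 34 bp
  [103,108): 5 bp
  [108,122): 14 bp
  [122,141): 19 bp
  [141,157): 16 bp

[3,5,5,7,7,13,14,16,17,17,19,34]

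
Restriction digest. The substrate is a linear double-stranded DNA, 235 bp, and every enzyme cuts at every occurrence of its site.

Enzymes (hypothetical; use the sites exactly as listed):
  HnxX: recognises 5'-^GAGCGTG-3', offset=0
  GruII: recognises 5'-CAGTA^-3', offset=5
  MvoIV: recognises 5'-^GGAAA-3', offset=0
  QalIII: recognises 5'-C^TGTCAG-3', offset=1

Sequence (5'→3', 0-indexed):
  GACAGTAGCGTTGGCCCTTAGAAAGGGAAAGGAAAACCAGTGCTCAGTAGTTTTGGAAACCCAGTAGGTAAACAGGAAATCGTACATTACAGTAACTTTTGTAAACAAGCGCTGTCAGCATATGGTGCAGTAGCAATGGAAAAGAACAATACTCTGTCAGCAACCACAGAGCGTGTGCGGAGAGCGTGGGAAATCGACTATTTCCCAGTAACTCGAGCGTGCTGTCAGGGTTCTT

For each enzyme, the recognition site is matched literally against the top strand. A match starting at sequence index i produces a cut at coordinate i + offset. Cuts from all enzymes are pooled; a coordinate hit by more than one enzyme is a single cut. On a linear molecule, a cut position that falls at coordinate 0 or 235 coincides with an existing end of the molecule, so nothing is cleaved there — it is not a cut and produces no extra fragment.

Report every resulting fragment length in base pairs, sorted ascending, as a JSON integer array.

[4,5,5,5,7,7,8,8,12,13,13,14,17,18,18,19,20,20,22]

Site scan:
  HnxX (GAGCGTG, off=0): starts [168, 181, 214] → cuts [168, 181, 214]
  GruII (CAGTA, off=5): starts [2, 44, 61, 89, 127, 205] → cuts [7, 49, 66, 94, 132, 210]
  MvoIV (GGAAA, off=0): starts [25, 30, 54, 74, 137, 188] → cuts [25, 30, 54, 74, 137, 188]
  QalIII (CTGTCAG, off=1): starts [111, 153, 221] → cuts [112, 154, 222]

All cut coordinates (distinct, sorted): [7, 25, 30, 49, 54, 66, 74, 94, 112, 132, 137, 154, 168, 181, 188, 210, 214, 222]

Fragments:
  [0,7): 7 bp
  [7,25): 18 bp
  [25,30): 5 bp
  [30,49): 19 bp
  [49,54): 5 bp
  [54,66): 12 bp
  [66,74): 8 bp
  [74,94): 20 bp
  [94,112): 18 bp
  [112,132): 20 bp
  [132,137): 5 bp
  [137,154): 17 bp
  [154,168): 14 bp
  [168,181): 13 bp
  [181,188): 7 bp
  [188,210): 22 bp
  [210,214): 4 bp
  [214,222): 8 bp
  [222,235): 13 bp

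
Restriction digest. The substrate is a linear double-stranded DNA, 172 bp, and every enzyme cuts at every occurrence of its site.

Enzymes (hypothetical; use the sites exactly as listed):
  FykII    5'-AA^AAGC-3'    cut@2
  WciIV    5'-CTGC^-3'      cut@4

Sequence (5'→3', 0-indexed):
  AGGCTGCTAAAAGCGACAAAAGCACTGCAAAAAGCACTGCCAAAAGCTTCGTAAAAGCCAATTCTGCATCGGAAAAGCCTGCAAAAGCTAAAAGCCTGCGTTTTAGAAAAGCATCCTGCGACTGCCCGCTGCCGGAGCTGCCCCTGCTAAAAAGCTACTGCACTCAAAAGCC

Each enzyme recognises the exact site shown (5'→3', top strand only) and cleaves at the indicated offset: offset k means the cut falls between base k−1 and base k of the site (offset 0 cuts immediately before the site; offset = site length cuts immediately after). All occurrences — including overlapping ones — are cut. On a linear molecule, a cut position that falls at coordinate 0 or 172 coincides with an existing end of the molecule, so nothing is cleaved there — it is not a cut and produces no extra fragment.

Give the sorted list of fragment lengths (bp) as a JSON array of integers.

[2,3,3,3,4,5,6,6,6,7,7,7,7,8,8,9,9,9,9,9,10,11,11,13]

Per-enzyme occurrences:
  FykII AAAAGC/2: at [8, 17, 29, 41, 52, 72, 82, 89, 106, 149, 165] ⇒ [10, 19, 31, 43, 54, 74, 84, 91, 108, 151, 167]
  WciIV CTGC/4: at [3, 24, 36, 63, 78, 95, 115, 121, 128, 137, 143, 157] ⇒ [7, 28, 40, 67, 82, 99, 119, 125, 132, 141, 147, 161]

Pooled cuts: [7, 10, 19, 28, 31, 40, 43, 54, 67, 74, 82, 84, 91, 99, 108, 119, 125, 132, 141, 147, 151, 161, 167]

Fragments:
  [0,7): 7 bp
  [7,10): 3 bp
  [10,19): 9 bp
  [19,28): 9 bp
  [28,31): 3 bp
  [31,40): 9 bp
  [40,43): 3 bp
  [43,54): 11 bp
  [54,67): 13 bp
  [67,74): 7 bp
  [74,82): 8 bp
  [82,84): 2 bp
  [84,91): 7 bp
  [91,99): 8 bp
  [99,108): 9 bp
  [108,119): 11 bp
  [119,125): 6 bp
  [125,132): 7 bp
  [132,141): 9 bp
  [141,147): 6 bp
  [147,151): 4 bp
  [151,161): 10 bp
  [161,167): 6 bp
  [167,172): 5 bp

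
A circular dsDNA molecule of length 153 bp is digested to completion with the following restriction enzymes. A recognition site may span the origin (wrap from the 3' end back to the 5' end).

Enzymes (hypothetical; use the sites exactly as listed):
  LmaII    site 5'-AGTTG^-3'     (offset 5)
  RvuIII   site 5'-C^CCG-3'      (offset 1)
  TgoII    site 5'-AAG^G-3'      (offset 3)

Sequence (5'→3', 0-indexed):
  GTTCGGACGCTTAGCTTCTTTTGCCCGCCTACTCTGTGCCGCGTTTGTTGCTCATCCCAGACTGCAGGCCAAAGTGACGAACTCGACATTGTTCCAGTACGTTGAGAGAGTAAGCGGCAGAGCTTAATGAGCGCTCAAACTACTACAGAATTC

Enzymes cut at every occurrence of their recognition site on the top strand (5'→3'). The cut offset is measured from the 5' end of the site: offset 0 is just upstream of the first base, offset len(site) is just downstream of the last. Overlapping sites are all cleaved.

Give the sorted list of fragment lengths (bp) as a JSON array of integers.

Scan for sites:
  LmaII (AGTTG, off=5): no sites
  RvuIII (CCCG, off=1): starts [23] → cuts [24]
  TgoII (AAGG, off=3): no sites

Pooled cuts: [24]

Fragments:
  24→24 (wrap): 153-24+24 = 153 bp

[153]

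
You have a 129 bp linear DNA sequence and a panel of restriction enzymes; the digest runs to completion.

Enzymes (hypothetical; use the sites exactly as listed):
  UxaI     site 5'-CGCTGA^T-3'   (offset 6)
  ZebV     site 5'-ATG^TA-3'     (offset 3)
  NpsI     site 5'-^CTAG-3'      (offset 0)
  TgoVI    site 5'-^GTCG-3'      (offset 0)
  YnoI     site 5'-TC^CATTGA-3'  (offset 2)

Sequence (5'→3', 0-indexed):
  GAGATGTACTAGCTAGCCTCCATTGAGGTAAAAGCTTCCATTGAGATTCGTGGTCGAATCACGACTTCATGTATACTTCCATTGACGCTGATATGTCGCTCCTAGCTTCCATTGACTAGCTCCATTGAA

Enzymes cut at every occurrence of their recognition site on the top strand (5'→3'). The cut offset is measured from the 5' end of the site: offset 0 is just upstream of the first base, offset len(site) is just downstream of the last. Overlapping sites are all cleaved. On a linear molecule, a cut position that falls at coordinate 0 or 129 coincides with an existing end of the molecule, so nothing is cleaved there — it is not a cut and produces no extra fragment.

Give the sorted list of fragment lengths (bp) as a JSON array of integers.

Per-enzyme occurrences:
  UxaI (CGCTGAT, off=6): starts [85] → cuts [91]
  ZebV (ATGTA, off=3): starts [3, 68] → cuts [6, 71]
  NpsI (CTAG, off=0): starts [8, 12, 101, 115] → cuts [8, 12, 101, 115]
  TgoVI (GTCG, off=0): starts [52, 94] → cuts [52, 94]
  YnoI (TCCATTGA, off=2): starts [18, 36, 77, 107, 120] → cuts [20, 38, 79, 109, 122]

All cut coordinates (distinct, sorted): [6, 8, 12, 20, 38, 52, 71, 79, 91, 94, 101, 109, 115, 122]

Fragments:
  [0,6): 6 bp
  [6,8): 2 bp
  [8,12): 4 bp
  [12,20): 8 bp
  [20,38): 18 bp
  [38,52): 14 bp
  [52,71): 19 bp
  [71,79): 8 bp
  [79,91): 12 bp
  [91,94): 3 bp
  [94,101): 7 bp
  [101,109): 8 bp
  [109,115): 6 bp
  [115,122): 7 bp
  [122,129): 7 bp

[2,3,4,6,6,7,7,7,8,8,8,12,14,18,19]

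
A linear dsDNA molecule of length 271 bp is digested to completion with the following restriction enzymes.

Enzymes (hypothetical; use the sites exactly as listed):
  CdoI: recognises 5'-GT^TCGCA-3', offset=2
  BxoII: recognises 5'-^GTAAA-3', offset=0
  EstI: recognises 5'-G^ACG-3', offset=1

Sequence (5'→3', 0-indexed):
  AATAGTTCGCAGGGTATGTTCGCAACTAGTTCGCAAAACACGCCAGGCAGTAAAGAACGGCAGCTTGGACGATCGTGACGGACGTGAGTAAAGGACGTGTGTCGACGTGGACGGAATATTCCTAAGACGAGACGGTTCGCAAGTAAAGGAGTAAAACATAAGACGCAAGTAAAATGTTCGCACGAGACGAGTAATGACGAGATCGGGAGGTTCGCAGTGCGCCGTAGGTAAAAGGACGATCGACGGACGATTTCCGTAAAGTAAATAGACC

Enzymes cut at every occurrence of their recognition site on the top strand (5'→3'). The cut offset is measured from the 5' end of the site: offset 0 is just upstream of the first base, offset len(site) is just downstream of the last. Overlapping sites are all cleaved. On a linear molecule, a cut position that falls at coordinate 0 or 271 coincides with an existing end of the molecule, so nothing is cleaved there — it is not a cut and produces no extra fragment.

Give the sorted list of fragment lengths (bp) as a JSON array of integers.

[4,4,5,5,5,6,6,6,6,6,7,7,8,8,9,9,9,9,10,10,11,11,12,13,15,16,16,19,19]

Per-enzyme occurrences:
  CdoI GTTCGCA/2: at [4, 17, 28, 134, 175, 209] ⇒ [6, 19, 30, 136, 177, 211]
  BxoII GTAAA/0: at [49, 87, 142, 150, 168, 227, 255, 260] ⇒ [49, 87, 142, 150, 168, 227, 255, 260]
  EstI GACG/1: at [67, 76, 80, 93, 103, 109, 125, 130, 161, 185, 195, 234, 241, 245] ⇒ [68, 77, 81, 94, 104, 110, 126, 131, 162, 186, 196, 235, 242, 246]

All cut coordinates (distinct, sorted): [6, 19, 30, 49, 68, 77, 81, 87, 94, 104, 110, 126, 131, 136, 142, 150, 162, 168, 177, 186, 196, 211, 227, 235, 242, 246, 255, 260]

Fragments:
  [0,6): 6 bp
  [6,19): 13 bp
  [19,30): 11 bp
  [30,49): 19 bp
  [49,68): 19 bp
  [68,77): 9 bp
  [77,81): 4 bp
  [81,87): 6 bp
  [87,94): 7 bp
  [94,104): 10 bp
  [104,110): 6 bp
  [110,126): 16 bp
  [126,131): 5 bp
  [131,136): 5 bp
  [136,142): 6 bp
  [142,150): 8 bp
  [150,162): 12 bp
  [162,168): 6 bp
  [168,177): 9 bp
  [177,186): 9 bp
  [186,196): 10 bp
  [196,211): 15 bp
  [211,227): 16 bp
  [227,235): 8 bp
  [235,242): 7 bp
  [242,246): 4 bp
  [246,255): 9 bp
  [255,260): 5 bp
  [260,271): 11 bp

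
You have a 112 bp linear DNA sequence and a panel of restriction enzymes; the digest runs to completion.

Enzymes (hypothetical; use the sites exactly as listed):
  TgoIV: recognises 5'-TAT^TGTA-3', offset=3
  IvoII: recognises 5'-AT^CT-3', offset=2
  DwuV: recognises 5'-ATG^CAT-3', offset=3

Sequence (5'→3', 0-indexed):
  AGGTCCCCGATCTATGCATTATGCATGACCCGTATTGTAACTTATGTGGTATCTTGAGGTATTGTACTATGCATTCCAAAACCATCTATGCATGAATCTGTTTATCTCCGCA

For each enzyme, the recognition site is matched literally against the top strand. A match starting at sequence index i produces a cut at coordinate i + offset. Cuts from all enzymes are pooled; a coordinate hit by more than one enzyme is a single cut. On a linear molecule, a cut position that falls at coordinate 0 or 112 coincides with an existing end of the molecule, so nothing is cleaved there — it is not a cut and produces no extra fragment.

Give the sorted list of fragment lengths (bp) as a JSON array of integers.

[5,5,7,7,7,8,9,10,11,12,14,17]

Per-enzyme occurrences:
  TgoIV (TATTGTA, off=3): starts [32, 59] → cuts [35, 62]
  IvoII (ATCT, off=2): starts [9, 50, 83, 95, 103] → cuts [11, 52, 85, 97, 105]
  DwuV (ATGCAT, off=3): starts [13, 20, 68, 87] → cuts [16, 23, 71, 90]

All cut coordinates (distinct, sorted): [11, 16, 23, 35, 52, 62, 71, 85, 90, 97, 105]

Fragment lengths:
  [0,11): 11 bp
  [11,16): 5 bp
  [16,23): 7 bp
  [23,35): 12 bp
  [35,52): 17 bp
  [52,62): 10 bp
  [62,71): 9 bp
  [71,85): 14 bp
  [85,90): 5 bp
  [90,97): 7 bp
  [97,105): 8 bp
  [105,112): 7 bp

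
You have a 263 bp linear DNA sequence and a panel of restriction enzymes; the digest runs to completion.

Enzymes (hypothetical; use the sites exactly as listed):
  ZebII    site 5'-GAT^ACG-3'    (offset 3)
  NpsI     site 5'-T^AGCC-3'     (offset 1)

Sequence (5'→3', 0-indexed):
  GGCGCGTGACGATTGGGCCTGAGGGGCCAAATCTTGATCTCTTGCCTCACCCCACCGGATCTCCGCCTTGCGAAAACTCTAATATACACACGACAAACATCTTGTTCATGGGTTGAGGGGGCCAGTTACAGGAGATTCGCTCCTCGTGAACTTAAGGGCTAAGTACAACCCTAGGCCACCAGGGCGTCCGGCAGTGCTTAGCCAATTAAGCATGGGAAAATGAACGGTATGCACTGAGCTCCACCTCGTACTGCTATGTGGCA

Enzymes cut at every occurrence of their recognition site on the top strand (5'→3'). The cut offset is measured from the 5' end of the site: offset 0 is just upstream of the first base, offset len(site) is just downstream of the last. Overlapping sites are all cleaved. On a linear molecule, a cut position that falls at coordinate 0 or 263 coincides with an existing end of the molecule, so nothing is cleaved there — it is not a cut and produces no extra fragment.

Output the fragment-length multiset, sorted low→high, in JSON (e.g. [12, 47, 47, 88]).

Site scan:
  ZebII (GATACG, off=3): no sites
  NpsI TAGCC/1: at [198] ⇒ [199]

Pooled cuts: [199]

Fragment lengths:
  [0,199): 199 bp
  [199,263): 64 bp

[64,199]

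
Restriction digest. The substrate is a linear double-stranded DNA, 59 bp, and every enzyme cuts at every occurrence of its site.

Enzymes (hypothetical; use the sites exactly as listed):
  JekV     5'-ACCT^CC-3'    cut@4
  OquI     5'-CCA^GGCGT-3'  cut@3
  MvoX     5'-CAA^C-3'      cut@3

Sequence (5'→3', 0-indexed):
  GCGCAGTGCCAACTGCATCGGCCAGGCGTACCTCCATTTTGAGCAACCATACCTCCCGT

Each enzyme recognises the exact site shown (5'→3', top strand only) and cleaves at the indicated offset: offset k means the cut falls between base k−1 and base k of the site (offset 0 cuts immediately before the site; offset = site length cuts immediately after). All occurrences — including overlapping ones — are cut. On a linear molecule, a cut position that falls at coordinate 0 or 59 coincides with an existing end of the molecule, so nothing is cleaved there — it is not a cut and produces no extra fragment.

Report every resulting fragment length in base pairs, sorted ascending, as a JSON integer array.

Scan for sites:
  JekV ACCTCC/4: at [29, 50] ⇒ [33, 54]
  OquI CCAGGCGT/3: at [21] ⇒ [24]
  MvoX CAAC/3: at [9, 43] ⇒ [12, 46]

All cut coordinates (distinct, sorted): [12, 24, 33, 46, 54]

Fragment lengths:
  [0,12): 12 bp
  [12,24): 12 bp
  [24,33): 9 bp
  [33,46): 13 bp
  [46,54): 8 bp
  [54,59): 5 bp

[5,8,9,12,12,13]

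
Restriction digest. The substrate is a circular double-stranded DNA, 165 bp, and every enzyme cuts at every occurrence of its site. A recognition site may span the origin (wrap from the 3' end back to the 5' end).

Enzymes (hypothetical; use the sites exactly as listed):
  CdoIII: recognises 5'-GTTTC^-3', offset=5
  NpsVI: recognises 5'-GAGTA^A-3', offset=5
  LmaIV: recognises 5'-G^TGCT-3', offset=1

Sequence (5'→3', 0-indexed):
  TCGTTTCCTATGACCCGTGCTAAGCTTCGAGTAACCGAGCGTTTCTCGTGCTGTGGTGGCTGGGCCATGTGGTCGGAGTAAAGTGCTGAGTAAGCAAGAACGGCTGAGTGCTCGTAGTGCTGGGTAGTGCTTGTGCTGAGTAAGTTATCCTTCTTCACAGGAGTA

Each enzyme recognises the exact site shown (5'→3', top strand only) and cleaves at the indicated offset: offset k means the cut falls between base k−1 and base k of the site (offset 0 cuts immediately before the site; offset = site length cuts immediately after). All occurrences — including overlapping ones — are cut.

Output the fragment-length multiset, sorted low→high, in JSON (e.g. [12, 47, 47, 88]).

[3,3,6,9,9,9,10,10,12,16,16,30,32]

Per-enzyme occurrences:
  CdoIII GTTTC/5: at [2, 40] ⇒ [7, 45]
  NpsVI GAGTAA/5: at [28, 75, 87, 137] ⇒ [33, 80, 92, 142]
  LmaIV GTGCT/1: at [16, 47, 82, 107, 116, 126, 132] ⇒ [17, 48, 83, 108, 117, 127, 133]

Pooled cuts: [7, 17, 33, 45, 48, 80, 83, 92, 108, 117, 127, 133, 142]

Fragment lengths:
  7→17: 10 bp
  17→33: 16 bp
  33→45: 12 bp
  45→48: 3 bp
  48→80: 32 bp
  80→83: 3 bp
  83→92: 9 bp
  92→108: 16 bp
  108→117: 9 bp
  117→127: 10 bp
  127→133: 6 bp
  133→142: 9 bp
  142→7 (wrap): 165-142+7 = 30 bp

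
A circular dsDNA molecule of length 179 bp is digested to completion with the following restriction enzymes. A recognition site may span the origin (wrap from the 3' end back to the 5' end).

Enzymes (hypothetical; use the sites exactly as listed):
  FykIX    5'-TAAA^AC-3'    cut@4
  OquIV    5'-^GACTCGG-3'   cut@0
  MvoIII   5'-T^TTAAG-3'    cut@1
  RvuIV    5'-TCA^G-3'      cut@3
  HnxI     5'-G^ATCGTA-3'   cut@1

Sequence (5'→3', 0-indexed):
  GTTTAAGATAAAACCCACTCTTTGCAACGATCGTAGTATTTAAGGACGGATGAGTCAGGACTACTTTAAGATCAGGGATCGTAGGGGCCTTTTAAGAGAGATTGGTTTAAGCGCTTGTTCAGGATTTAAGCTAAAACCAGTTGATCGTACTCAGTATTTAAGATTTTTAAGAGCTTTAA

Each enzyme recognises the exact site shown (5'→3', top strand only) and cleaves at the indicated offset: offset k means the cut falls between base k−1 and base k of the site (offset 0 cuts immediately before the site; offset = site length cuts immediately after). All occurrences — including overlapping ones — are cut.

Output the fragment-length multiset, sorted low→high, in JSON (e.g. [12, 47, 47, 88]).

Per-enzyme occurrences:
  FykIX (TAAAAC, off=4): starts [8, 131] → cuts [12, 135]
  OquIV (GACTCGG, off=0): no sites
  MvoIII (TTTAAG, off=1): starts [1, 38, 64, 90, 105, 124, 156, 165, 174] → cuts [2, 39, 65, 91, 106, 125, 157, 166, 175]
  RvuIV (TCAG, off=3): starts [54, 71, 118, 150] → cuts [57, 74, 121, 153]
  HnxI (GATCGTA, off=1): starts [28, 76, 142] → cuts [29, 77, 143]

Pooled cuts: [2, 12, 29, 39, 57, 65, 74, 77, 91, 106, 121, 125, 135, 143, 153, 157, 166, 175]

Fragment lengths:
  2→12: 10 bp
  12→29: 17 bp
  29→39: 10 bp
  39→57: 18 bp
  57→65: 8 bp
  65→74: 9 bp
  74→77: 3 bp
  77→91: 14 bp
  91→106: 15 bp
  106→121: 15 bp
  121→125: 4 bp
  125→135: 10 bp
  135→143: 8 bp
  143→153: 10 bp
  153→157: 4 bp
  157→166: 9 bp
  166→175: 9 bp
  175→2 (wrap): 179-175+2 = 6 bp

[3,4,4,6,8,8,9,9,9,10,10,10,10,14,15,15,17,18]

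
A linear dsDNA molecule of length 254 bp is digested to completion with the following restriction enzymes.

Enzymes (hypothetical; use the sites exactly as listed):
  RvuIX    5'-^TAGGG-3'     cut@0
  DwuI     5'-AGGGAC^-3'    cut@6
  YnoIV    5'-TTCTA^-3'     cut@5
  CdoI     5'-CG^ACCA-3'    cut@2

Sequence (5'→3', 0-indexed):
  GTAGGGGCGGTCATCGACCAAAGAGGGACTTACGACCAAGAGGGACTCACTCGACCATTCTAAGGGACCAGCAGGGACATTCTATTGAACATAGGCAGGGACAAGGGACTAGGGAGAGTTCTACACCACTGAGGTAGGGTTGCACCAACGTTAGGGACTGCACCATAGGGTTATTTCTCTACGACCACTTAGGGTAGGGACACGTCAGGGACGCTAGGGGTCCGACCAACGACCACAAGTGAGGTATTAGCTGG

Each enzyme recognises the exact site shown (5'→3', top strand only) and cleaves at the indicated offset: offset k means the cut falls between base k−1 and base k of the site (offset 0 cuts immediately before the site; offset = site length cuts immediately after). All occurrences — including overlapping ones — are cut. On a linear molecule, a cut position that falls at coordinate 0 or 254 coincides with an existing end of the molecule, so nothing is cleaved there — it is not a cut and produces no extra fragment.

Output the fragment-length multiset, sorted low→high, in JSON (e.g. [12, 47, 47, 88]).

[1,2,5,5,6,6,6,7,7,7,7,7,7,9,10,10,11,11,12,13,14,15,17,18,18,23]

Scan for sites:
  RvuIX TAGGG/0: at [1, 109, 134, 151, 165, 189, 194, 214] ⇒ [1, 109, 134, 151, 165, 189, 194, 214]
  DwuI AGGGAC/6: at [23, 40, 62, 72, 96, 103, 152, 195, 206] ⇒ [29, 46, 68, 78, 102, 109, 158, 201, 212]
  YnoIV TTCTA/5: at [57, 79, 118] ⇒ [62, 84, 123]
  CdoI CGACCA/2: at [14, 32, 51, 181, 222, 229] ⇒ [16, 34, 53, 183, 224, 231]

Pooled cuts: [1, 16, 29, 34, 46, 53, 62, 68, 78, 84, 102, 109, 123, 134, 151, 158, 165, 183, 189, 194, 201, 212, 214, 224, 231]

Fragments:
  [0,1): 1 bp
  [1,16): 15 bp
  [16,29): 13 bp
  [29,34): 5 bp
  [34,46): 12 bp
  [46,53): 7 bp
  [53,62): 9 bp
  [62,68): 6 bp
  [68,78): 10 bp
  [78,84): 6 bp
  [84,102): 18 bp
  [102,109): 7 bp
  [109,123): 14 bp
  [123,134): 11 bp
  [134,151): 17 bp
  [151,158): 7 bp
  [158,165): 7 bp
  [165,183): 18 bp
  [183,189): 6 bp
  [189,194): 5 bp
  [194,201): 7 bp
  [201,212): 11 bp
  [212,214): 2 bp
  [214,224): 10 bp
  [224,231): 7 bp
  [231,254): 23 bp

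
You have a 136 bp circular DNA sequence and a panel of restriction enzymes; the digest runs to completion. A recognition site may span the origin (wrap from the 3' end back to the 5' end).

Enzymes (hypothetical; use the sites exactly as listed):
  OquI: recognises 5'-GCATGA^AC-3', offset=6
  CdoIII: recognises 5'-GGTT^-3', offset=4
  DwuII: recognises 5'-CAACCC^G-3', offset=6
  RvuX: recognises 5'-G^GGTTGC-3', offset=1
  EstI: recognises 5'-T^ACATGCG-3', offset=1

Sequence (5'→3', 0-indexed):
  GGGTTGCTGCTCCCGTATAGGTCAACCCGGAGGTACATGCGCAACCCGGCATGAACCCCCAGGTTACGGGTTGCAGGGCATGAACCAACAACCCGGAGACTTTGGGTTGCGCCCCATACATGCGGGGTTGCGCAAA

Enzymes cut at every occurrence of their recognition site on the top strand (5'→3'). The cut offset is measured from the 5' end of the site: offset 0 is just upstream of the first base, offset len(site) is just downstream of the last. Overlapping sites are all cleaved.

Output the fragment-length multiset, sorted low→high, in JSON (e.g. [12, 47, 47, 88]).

[3,4,4,4,4,6,7,8,8,9,10,11,11,11,13,23]

Scan for sites:
  OquI GCATGAAC/6: at [48, 77] ⇒ [54, 83]
  CdoIII GGTT/4: at [1, 61, 68, 104, 125] ⇒ [5, 65, 72, 108, 129]
  DwuII CAACCCG/6: at [22, 41, 88] ⇒ [28, 47, 94]
  RvuX GGGTTGC/1: at [0, 67, 103, 124] ⇒ [1, 68, 104, 125]
  EstI TACATGCG/1: at [33, 116] ⇒ [34, 117]

Pooled cuts: [1, 5, 28, 34, 47, 54, 65, 68, 72, 83, 94, 104, 108, 117, 125, 129]

Fragment lengths:
  1→5: 4 bp
  5→28: 23 bp
  28→34: 6 bp
  34→47: 13 bp
  47→54: 7 bp
  54→65: 11 bp
  65→68: 3 bp
  68→72: 4 bp
  72→83: 11 bp
  83→94: 11 bp
  94→104: 10 bp
  104→108: 4 bp
  108→117: 9 bp
  117→125: 8 bp
  125→129: 4 bp
  129→1 (wrap): 136-129+1 = 8 bp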